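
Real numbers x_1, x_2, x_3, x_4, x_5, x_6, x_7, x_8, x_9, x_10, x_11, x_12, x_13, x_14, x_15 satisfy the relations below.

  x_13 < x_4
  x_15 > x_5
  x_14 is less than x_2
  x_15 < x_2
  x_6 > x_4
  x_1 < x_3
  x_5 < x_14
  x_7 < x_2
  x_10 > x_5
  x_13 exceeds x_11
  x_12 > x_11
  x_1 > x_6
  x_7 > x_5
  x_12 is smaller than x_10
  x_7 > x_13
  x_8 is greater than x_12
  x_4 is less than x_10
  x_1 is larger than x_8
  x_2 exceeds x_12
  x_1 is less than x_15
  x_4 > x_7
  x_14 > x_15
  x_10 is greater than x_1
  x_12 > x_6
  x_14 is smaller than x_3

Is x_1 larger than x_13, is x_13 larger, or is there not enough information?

Chaining the given relations: x_13 < x_7 < x_4 < x_6 < x_12 < x_8 < x_1.
So x_1 is larger.

x_1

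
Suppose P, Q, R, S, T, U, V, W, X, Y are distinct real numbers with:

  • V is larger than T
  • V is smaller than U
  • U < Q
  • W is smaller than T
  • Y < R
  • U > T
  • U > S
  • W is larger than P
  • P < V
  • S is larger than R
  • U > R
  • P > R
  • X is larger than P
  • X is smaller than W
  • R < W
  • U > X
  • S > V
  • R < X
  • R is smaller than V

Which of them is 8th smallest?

S

Chaining the given pairs: Y < R < P < X < W < T < V < S < U < Q.
The 8th smallest is S.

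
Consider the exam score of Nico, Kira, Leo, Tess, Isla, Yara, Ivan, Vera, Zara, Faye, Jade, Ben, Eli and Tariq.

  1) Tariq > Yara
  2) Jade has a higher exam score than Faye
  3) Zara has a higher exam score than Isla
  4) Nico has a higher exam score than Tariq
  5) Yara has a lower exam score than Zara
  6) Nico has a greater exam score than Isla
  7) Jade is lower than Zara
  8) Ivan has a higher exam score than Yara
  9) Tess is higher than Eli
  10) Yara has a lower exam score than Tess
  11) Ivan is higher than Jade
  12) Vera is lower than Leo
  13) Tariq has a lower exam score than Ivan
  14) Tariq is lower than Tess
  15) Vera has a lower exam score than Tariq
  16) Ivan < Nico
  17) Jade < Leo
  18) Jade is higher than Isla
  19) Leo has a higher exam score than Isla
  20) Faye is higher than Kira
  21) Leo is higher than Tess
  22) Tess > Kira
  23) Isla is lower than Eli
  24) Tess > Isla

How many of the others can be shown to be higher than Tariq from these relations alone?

4

From Tariq the given relations immediately reach Ivan, Nico, Tess.
From those, Leo — 4 in total.
Nothing else is reachable above Tariq; 4 in all.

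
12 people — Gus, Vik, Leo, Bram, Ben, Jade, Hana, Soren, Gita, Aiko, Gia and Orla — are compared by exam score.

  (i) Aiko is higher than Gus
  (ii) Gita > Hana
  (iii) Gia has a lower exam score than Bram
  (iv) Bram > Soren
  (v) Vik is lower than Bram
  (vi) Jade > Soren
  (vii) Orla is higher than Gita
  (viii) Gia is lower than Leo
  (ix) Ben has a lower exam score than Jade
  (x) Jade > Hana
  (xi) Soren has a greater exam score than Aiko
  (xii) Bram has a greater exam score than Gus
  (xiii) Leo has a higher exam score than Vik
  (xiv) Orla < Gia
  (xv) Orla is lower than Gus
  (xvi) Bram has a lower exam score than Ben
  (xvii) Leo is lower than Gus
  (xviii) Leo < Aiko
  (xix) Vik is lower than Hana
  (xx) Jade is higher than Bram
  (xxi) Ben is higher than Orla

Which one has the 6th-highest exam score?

Gus

The consecutive relations fix a unique order: Vik < Hana < Gita < Orla < Gia < Leo < Gus < Aiko < Soren < Bram < Ben < Jade.
The 6th largest is Gus.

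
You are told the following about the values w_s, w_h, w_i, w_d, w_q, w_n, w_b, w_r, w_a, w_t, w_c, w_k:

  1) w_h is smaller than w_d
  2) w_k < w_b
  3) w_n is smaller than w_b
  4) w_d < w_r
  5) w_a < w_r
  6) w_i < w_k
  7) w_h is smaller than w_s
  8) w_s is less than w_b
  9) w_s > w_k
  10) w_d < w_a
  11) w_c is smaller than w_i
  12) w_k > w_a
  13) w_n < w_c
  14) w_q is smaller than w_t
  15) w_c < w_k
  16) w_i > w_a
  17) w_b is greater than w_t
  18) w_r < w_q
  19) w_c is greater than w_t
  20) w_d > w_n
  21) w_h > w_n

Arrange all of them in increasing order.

w_n < w_h < w_d < w_a < w_r < w_q < w_t < w_c < w_i < w_k < w_s < w_b

Nothing is placed below w_n, so it is least; from there w_n < w_h; w_h < w_d; w_d < w_a; w_a < w_r; w_r < w_q; w_q < w_t; w_t < w_c; w_c < w_i; w_i < w_k; w_k < w_s; w_s < w_b, each given directly.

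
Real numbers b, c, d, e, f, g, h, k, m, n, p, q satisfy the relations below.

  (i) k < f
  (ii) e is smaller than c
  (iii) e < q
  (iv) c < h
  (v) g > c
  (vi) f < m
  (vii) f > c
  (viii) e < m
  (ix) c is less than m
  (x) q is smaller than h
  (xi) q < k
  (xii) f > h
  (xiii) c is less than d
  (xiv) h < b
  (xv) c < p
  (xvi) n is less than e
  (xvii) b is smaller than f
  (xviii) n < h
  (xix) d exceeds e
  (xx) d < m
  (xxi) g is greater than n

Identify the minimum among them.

n

Chaining upward from n: directly above it, e, h, g; then q, c, d, b, f, m; then k, p.
That covers every other element, and nothing is given below n, so n is the minimum.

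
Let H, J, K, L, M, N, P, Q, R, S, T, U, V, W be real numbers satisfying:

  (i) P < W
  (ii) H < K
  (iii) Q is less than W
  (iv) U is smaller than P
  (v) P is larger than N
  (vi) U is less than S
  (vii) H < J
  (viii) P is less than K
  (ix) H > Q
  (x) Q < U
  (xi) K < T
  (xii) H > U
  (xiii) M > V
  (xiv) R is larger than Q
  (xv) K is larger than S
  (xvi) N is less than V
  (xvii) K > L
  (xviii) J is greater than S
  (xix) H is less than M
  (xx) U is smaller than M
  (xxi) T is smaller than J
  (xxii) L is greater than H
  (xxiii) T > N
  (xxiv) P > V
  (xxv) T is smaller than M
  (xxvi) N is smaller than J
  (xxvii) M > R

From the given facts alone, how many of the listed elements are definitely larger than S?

4

The elements the relations force above S are K, T, J, M — no chain reaches any other.
That is 4.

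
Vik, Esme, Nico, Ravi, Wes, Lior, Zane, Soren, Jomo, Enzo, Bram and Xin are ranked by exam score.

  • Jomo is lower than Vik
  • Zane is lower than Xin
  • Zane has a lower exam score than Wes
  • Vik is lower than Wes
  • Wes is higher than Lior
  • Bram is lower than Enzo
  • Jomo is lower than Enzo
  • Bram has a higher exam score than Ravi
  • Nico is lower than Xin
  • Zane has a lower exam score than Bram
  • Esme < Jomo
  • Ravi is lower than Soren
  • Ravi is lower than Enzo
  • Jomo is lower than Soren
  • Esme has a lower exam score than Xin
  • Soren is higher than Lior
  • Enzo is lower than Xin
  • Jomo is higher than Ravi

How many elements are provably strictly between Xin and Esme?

2

Chaining upward from Esme reaches: Jomo, Soren, Vik, Enzo, Wes.
Chaining downward from Xin reaches: Ravi, Jomo, Zane, Bram, Nico, Enzo.
Strictly between Esme and Xin are those in both lists: Jomo, Enzo — 2 elements.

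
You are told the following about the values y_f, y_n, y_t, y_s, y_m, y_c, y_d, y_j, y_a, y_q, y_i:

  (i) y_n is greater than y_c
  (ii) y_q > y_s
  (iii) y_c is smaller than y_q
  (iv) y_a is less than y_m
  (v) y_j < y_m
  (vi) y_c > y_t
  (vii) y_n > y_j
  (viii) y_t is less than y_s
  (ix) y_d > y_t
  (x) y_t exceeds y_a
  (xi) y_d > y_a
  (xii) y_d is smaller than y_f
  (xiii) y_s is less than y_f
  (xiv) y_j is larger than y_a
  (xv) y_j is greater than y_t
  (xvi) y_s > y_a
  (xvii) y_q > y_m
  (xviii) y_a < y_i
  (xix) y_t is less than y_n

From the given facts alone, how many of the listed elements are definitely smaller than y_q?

6

From y_q the given relations immediately reach y_s, y_c, y_m.
From those, y_a, y_t, y_j — 6 in total.
Nothing else is reachable below y_q; 6 in all.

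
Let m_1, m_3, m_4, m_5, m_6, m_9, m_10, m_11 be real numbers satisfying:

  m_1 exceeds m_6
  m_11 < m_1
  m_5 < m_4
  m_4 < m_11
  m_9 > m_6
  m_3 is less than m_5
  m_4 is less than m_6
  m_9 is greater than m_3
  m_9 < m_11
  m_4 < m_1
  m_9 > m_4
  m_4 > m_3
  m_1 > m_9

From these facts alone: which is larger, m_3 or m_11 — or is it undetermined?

Following the relations from m_3: m_3 < m_5 < m_4 < m_6 < m_9 < m_11.
So m_11 is larger.

m_11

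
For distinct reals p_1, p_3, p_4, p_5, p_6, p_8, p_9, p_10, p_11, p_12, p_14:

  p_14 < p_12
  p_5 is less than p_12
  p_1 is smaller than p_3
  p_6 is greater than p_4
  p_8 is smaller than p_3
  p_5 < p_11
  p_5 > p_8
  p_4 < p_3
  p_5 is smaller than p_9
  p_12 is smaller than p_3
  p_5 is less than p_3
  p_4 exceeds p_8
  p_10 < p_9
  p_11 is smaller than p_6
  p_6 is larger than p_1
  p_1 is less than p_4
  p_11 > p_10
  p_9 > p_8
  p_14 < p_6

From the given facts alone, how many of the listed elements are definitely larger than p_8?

The elements the relations force above p_8 are p_5, p_4, p_9, p_11, p_12, p_3, p_6 — no chain reaches any other.
That is 7.

7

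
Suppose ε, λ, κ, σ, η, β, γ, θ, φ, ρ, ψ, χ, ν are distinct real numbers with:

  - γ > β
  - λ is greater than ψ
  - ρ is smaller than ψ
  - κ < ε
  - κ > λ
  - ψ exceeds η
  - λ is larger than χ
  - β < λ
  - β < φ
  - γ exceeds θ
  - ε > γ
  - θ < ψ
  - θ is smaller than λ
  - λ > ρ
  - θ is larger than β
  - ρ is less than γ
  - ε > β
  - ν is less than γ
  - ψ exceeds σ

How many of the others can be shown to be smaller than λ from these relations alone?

From λ the given relations immediately reach β, θ, ρ, χ, ψ.
From those, η, σ — 7 in total.
Nothing else is reachable below λ; 7 in all.

7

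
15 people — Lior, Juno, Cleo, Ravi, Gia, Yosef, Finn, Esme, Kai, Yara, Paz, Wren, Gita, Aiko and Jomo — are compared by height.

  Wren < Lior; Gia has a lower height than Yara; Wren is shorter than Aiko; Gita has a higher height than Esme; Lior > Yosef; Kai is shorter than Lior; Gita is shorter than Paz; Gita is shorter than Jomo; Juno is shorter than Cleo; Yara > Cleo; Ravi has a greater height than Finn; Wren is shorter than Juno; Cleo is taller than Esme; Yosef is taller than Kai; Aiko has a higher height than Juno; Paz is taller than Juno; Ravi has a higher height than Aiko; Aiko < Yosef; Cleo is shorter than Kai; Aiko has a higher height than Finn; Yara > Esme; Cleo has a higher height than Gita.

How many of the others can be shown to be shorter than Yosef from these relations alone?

8

Directly below Yosef: Aiko, Kai.
One step further: Wren, Finn, Juno, Cleo (6 so far).
One step further: Esme, Gita (8 so far).
Nothing else is reachable below Yosef; 8 in all.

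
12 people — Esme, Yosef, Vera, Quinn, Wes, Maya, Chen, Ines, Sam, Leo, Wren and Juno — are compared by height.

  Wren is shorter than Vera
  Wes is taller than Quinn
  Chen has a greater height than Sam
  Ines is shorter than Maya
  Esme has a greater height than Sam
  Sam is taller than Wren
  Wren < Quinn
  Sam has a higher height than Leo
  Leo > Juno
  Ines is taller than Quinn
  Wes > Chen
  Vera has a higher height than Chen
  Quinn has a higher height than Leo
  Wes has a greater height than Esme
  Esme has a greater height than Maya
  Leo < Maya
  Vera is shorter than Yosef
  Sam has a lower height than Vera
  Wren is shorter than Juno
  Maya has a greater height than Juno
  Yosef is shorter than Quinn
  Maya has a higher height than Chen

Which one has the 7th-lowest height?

Yosef

Piecing the relations together gives one ordering: Wren < Juno < Leo < Sam < Chen < Vera < Yosef < Quinn < Ines < Maya < Esme < Wes.
Counting 7 from the smallest end gives Yosef.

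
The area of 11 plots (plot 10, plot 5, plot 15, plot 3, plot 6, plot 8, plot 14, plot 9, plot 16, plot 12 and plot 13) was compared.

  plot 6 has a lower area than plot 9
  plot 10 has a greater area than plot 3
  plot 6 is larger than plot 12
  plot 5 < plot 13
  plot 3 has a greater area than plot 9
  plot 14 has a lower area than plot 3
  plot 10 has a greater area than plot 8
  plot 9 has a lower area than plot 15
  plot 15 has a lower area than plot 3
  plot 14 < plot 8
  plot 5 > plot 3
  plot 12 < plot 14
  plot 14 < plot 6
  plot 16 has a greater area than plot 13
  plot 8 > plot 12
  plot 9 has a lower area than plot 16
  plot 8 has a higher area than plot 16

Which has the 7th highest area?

plot 15

Piecing the relations together gives one ordering: plot 12 < plot 14 < plot 6 < plot 9 < plot 15 < plot 3 < plot 5 < plot 13 < plot 16 < plot 8 < plot 10.
The 7th largest is plot 15.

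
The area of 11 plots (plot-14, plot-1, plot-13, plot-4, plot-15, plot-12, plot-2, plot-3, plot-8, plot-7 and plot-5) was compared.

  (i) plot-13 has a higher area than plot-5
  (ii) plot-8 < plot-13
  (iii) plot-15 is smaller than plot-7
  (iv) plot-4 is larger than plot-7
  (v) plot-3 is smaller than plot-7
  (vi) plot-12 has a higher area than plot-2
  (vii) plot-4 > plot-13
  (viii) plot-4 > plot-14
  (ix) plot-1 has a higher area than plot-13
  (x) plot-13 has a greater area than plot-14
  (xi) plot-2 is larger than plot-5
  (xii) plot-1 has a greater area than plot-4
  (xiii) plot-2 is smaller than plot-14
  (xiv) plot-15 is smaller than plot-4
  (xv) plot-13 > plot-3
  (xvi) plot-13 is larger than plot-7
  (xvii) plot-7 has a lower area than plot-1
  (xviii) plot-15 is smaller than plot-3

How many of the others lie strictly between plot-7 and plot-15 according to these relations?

1

Chaining upward from plot-15 reaches: plot-3, plot-13, plot-4, plot-1.
Chaining downward from plot-7 reaches: plot-3.
Strictly between plot-15 and plot-7 are those in both lists: plot-3 — 1 element.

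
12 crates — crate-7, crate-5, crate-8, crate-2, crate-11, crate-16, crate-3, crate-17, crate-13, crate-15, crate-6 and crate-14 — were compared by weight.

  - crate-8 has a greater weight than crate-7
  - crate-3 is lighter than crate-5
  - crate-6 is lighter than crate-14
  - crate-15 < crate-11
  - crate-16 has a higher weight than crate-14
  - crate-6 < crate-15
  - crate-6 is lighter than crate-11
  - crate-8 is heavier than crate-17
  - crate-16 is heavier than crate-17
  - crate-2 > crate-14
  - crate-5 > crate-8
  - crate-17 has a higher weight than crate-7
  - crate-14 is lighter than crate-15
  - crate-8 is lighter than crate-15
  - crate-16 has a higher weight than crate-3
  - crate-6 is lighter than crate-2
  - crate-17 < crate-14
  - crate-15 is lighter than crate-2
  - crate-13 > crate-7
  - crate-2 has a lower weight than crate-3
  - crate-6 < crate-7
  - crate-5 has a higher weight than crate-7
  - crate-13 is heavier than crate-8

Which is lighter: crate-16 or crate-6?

crate-6

The relevant relations are crate-6 < crate-7; crate-7 < crate-17; crate-17 < crate-8; crate-8 < crate-15; crate-15 < crate-2; crate-2 < crate-3; crate-3 < crate-16.
Chaining these gives crate-6 < crate-7 < crate-17 < crate-8 < crate-15 < crate-2 < crate-3 < crate-16.
So crate-6 < crate-16; crate-6 is the lighter of the two.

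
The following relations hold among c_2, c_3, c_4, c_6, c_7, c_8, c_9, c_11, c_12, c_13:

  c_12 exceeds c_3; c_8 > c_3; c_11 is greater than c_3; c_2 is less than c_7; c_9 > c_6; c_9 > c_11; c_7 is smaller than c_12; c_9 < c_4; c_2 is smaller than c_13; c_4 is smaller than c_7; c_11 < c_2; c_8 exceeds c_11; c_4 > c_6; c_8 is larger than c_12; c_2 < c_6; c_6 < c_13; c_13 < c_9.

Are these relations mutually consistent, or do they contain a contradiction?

Every relation is compatible with c_3 < c_11 < c_2 < c_6 < c_13 < c_9 < c_4 < c_7 < c_12 < c_8; the set is consistent.

consistent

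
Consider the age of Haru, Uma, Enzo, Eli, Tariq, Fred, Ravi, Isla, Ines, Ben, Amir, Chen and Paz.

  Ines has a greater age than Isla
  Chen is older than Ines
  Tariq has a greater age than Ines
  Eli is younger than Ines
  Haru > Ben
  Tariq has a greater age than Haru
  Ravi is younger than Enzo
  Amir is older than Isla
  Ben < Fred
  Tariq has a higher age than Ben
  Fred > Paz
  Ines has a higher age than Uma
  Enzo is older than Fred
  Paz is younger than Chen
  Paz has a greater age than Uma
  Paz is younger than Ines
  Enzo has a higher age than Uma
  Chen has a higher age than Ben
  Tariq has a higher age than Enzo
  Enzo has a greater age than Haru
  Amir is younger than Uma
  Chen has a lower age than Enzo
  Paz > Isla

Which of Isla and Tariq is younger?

The relevant relations are Isla < Amir; Amir < Uma; Uma < Paz; Paz < Ines; Ines < Chen; Chen < Enzo; Enzo < Tariq.
Chaining these gives Isla < Amir < Uma < Paz < Ines < Chen < Enzo < Tariq.
So Isla < Tariq; Isla is the younger of the two.

Isla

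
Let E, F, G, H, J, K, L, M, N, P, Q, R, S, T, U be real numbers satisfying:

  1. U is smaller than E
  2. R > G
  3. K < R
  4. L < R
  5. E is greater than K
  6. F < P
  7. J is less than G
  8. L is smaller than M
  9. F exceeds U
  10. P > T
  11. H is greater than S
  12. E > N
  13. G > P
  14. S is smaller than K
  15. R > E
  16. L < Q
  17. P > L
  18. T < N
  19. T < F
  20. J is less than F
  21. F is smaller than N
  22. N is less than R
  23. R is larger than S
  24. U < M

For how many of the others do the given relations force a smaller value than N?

4

Directly below N: T, F.
One step further: U, J (4 so far).
Nothing else is reachable below N; 4 in all.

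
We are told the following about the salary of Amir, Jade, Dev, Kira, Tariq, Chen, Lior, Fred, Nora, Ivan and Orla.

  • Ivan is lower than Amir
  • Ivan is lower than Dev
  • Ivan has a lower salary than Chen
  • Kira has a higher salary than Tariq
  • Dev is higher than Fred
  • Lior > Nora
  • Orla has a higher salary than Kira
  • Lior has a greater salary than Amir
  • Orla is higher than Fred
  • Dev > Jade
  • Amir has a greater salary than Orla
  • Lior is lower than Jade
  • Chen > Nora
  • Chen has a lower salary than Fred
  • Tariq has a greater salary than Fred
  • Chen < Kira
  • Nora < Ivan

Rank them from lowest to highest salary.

Nothing is placed below Nora, so it is least; from there Nora < Ivan; Ivan < Chen; Chen < Fred; Fred < Tariq; Tariq < Kira; Kira < Orla; Orla < Amir; Amir < Lior; Lior < Jade; Jade < Dev, each given directly.

Nora < Ivan < Chen < Fred < Tariq < Kira < Orla < Amir < Lior < Jade < Dev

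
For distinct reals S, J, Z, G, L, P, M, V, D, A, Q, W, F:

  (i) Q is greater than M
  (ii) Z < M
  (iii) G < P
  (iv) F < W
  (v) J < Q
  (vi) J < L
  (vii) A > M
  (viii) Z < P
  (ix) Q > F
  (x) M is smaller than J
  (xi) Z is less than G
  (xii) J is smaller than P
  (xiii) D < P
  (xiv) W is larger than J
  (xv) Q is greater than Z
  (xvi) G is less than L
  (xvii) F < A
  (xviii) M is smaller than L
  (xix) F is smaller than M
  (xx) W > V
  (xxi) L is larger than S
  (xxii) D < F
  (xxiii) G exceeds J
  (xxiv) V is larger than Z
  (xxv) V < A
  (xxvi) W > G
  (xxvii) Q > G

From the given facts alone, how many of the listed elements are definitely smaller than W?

7

The elements the relations force below W are Z, D, V, F, M, J, G — no chain reaches any other.
That is 7.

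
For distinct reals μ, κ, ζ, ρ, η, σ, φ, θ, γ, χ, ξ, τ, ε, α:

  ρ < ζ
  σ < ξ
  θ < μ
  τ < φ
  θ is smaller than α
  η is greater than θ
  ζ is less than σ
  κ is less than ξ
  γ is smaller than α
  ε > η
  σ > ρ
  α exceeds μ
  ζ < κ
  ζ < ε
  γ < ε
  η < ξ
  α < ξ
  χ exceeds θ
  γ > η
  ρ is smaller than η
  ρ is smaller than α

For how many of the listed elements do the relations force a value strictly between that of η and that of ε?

Chaining upward from η reaches: γ, α, ξ.
Chaining downward from ε reaches: ρ, θ, ζ, γ.
Strictly between η and ε are those in both lists: γ — 1 element.

1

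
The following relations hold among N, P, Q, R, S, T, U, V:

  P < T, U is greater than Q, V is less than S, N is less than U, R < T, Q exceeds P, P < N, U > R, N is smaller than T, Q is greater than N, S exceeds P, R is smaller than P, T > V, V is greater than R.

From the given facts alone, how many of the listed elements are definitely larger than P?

5

The elements the relations force above P are N, T, Q, S, U — no chain reaches any other.
That is 5.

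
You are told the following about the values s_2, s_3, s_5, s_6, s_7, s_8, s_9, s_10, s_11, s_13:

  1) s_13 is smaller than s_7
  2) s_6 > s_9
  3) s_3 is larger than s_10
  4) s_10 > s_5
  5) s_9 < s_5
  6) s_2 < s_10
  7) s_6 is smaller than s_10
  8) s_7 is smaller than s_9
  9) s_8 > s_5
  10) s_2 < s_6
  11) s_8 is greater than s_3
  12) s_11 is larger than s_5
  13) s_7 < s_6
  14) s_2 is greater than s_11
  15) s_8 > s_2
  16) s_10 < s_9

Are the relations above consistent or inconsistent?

Chaining the given relations yields s_9 < s_5 < s_11 < s_2 < s_6 < s_10, so s_9 < s_10. But one relation states s_10 < s_9. These cannot both hold.

inconsistent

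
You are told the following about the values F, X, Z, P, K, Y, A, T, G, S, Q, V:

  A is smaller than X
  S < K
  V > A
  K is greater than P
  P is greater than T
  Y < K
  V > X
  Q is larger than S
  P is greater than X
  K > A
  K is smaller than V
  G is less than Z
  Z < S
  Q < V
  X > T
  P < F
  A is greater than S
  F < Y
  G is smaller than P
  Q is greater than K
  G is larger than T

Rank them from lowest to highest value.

T < G < Z < S < A < X < P < F < Y < K < Q < V

Nothing is placed below T, so it is least; from there T < G; G < Z; Z < S; S < A; A < X; X < P; P < F; F < Y; Y < K; K < Q; Q < V, each given directly.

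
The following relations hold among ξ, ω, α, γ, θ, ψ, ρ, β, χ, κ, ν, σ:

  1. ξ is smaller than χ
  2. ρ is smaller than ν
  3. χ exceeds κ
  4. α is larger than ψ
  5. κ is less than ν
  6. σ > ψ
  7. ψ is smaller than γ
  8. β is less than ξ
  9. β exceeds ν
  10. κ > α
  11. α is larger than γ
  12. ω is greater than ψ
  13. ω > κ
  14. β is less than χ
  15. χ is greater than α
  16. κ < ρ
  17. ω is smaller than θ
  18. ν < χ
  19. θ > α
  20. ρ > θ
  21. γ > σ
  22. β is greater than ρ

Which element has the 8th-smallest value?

Chaining the given pairs: ψ < σ < γ < α < κ < ω < θ < ρ < ν < β < ξ < χ.
Counting 8 from the smallest end gives ρ.

ρ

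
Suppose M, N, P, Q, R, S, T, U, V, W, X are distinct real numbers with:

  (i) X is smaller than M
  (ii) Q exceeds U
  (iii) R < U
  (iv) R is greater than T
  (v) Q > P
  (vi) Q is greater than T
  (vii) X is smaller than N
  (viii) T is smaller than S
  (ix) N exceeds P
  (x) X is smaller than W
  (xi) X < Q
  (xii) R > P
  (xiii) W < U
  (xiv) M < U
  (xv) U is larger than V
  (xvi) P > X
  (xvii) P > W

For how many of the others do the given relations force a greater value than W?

From W the given relations immediately reach P, U.
From those, N, R, Q — 5 in total.
No other element is forced above W by the given relations, so the count is 5.

5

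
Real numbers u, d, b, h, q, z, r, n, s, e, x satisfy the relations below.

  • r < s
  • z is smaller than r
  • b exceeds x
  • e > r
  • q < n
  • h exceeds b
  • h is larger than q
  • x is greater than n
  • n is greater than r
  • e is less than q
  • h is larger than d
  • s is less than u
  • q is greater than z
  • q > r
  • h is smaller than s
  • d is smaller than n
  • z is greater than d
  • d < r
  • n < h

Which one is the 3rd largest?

The consecutive relations fix a unique order: d < z < r < e < q < n < x < b < h < s < u.
Counting 3 from the largest end gives h.

h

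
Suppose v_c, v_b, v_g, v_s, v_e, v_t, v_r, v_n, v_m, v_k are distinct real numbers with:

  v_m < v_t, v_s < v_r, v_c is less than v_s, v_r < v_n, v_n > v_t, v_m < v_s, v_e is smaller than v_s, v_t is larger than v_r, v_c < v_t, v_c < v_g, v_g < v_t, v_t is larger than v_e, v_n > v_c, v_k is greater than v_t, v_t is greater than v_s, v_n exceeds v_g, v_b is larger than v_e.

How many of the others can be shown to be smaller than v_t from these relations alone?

6

From v_t the given relations immediately reach v_c, v_g, v_m, v_e, v_s, v_r.
Nothing else is reachable below v_t; 6 in all.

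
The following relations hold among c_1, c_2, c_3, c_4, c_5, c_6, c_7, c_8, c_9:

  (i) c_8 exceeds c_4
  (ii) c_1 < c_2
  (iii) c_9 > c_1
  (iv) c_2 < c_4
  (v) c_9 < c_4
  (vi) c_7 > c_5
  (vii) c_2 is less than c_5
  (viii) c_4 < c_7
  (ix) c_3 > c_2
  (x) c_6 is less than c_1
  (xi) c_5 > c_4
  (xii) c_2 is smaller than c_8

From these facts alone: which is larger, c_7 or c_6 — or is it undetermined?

Link the given pairs in sequence: c_6 < c_1; c_1 < c_9; c_9 < c_4; c_4 < c_5; c_5 < c_7.
Chaining these gives c_6 < c_1 < c_9 < c_4 < c_5 < c_7.
So c_7 is larger.

c_7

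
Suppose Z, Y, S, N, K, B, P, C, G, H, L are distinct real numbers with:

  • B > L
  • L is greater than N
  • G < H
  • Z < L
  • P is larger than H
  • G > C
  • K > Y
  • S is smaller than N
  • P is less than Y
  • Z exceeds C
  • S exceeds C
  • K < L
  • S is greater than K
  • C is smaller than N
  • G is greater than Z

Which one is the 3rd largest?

Piecing the relations together gives one ordering: C < Z < G < H < P < Y < K < S < N < L < B.
Counting 3 from the largest end gives N.

N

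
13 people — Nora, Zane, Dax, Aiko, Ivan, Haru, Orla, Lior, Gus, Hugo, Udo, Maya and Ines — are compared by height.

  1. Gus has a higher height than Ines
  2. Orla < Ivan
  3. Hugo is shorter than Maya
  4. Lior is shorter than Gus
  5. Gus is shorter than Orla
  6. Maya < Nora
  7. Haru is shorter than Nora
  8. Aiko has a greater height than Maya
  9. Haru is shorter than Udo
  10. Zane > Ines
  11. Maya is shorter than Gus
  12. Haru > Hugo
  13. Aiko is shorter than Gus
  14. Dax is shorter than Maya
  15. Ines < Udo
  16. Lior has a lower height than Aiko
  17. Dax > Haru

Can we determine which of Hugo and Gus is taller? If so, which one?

Gus

Hugo < Haru and Haru < Dax give Hugo < Dax.
Then Dax < Maya extends the chain to Maya.
Then Maya < Aiko extends the chain to Aiko.
Then Aiko < Gus extends the chain to Gus.
So Gus is taller.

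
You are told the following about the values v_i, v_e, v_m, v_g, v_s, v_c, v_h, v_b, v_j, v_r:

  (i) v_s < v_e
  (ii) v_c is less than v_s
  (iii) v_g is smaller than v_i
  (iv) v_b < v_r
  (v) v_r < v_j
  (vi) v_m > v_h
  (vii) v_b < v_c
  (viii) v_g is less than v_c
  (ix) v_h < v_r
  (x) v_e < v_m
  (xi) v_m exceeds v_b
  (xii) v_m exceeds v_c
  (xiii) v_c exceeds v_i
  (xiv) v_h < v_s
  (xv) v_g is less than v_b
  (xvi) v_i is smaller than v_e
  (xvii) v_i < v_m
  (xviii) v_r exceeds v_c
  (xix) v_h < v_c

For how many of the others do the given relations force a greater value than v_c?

Directly above v_c: v_s, v_m, v_r.
One step further: v_e, v_j (5 so far).
No other element is forced above v_c by the given relations, so the count is 5.

5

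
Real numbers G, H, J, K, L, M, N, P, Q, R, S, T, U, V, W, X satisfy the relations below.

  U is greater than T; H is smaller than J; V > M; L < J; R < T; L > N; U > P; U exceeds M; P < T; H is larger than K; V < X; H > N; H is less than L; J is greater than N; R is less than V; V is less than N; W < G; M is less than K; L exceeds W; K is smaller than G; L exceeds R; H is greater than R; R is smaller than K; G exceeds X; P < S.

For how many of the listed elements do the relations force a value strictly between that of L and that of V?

2

Chaining upward from V reaches: X, N, G, H, J.
Chaining downward from L reaches: R, W, M, K, N, H.
Strictly between V and L are those in both lists: N, H — 2 elements.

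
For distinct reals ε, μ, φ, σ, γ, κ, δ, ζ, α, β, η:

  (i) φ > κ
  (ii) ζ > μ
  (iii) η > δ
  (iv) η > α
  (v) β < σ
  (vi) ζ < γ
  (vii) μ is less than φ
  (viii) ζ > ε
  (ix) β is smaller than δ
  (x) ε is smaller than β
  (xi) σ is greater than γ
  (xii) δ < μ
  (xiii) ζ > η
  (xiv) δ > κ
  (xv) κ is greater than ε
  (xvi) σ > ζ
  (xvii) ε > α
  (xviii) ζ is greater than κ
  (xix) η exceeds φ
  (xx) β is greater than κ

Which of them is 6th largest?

Chaining the given pairs: α < ε < κ < β < δ < μ < φ < η < ζ < γ < σ.
The 6th largest is μ.

μ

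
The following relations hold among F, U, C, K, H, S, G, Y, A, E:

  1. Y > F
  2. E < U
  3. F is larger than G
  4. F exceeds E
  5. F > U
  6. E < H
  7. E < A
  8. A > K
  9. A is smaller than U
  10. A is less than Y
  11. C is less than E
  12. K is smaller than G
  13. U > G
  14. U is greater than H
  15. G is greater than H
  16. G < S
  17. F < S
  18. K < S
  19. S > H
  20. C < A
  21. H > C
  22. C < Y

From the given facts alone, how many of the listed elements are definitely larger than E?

7

The elements the relations force above E are H, G, A, U, F, Y, S — no chain reaches any other.
That is 7.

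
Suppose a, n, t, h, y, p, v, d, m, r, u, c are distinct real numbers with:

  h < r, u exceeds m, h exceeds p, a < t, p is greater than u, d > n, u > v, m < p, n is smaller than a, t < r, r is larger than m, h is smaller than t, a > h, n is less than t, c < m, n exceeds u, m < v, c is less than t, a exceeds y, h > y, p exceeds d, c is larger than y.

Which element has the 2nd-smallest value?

The consecutive relations fix a unique order: y < c < m < v < u < n < d < p < h < a < t < r.
Counting 2 from the smallest end gives c.

c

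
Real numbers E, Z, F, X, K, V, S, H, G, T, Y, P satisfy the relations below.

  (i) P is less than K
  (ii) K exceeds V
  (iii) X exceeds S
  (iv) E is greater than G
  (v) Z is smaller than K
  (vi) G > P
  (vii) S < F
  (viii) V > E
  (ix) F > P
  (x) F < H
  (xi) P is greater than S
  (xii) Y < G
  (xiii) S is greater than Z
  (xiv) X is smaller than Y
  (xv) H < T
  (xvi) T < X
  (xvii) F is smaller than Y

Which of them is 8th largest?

H

Chaining the given pairs: Z < S < P < F < H < T < X < Y < G < E < V < K.
Counting 8 from the largest end gives H.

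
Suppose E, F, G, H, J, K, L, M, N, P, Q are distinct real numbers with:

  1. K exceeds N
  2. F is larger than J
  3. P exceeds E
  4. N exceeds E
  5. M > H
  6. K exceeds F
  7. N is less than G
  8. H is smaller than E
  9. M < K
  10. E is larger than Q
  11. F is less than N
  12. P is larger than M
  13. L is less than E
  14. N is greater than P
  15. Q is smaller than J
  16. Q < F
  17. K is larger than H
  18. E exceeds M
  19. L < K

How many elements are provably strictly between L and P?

1

Chaining upward from L reaches: E, N, G, K.
Chaining downward from P reaches: H, M, Q, E.
Strictly between L and P are those in both lists: E — 1 element.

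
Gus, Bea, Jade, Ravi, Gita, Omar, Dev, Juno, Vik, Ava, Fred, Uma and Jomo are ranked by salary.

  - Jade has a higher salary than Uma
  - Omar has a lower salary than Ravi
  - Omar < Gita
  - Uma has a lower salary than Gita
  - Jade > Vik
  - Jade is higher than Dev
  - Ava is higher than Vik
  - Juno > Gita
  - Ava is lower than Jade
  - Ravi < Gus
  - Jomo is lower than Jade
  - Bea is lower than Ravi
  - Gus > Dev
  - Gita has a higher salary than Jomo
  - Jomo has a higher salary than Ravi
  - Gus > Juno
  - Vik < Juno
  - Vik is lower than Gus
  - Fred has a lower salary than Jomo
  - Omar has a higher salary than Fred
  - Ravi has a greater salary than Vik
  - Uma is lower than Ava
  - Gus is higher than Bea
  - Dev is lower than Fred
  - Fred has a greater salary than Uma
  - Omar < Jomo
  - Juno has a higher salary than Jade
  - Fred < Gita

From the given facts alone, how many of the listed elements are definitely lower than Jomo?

From Jomo the given relations immediately reach Fred, Omar, Ravi.
From those, Dev, Bea, Uma, Vik — 7 in total.
No other element is forced below Jomo by the given relations, so the count is 7.

7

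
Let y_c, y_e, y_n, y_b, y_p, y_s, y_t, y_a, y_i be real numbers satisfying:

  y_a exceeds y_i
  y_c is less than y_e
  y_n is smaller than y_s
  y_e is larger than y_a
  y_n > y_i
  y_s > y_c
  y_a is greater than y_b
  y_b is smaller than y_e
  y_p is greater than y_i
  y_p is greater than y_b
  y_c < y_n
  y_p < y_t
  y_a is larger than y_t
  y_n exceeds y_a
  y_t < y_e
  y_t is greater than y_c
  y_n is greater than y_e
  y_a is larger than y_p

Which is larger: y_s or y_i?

Link the given pairs in sequence: y_i < y_p; y_p < y_a; y_a < y_e; y_e < y_n; y_n < y_s.
Together: y_i < y_p < y_a < y_e < y_n < y_s.
So y_i < y_s; y_s is the larger of the two.

y_s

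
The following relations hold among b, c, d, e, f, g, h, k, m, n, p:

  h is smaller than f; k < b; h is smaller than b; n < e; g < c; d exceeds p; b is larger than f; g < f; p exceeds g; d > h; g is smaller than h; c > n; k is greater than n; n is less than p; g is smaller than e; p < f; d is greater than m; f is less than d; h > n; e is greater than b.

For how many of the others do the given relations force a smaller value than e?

Directly below e: n, g, b.
One step further: h, k, f (6 so far).
One step further: p (7 so far).
No other element is forced below e by the given relations, so the count is 7.

7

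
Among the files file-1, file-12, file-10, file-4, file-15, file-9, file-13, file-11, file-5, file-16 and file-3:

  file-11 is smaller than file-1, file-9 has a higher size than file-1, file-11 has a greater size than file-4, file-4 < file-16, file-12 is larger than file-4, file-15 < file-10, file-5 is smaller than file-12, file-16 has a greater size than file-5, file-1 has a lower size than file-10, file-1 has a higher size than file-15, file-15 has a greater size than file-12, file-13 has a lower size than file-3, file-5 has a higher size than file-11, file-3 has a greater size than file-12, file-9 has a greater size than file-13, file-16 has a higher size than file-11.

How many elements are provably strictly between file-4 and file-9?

5

Chaining upward from file-4 reaches: file-11, file-5, file-12, file-3, file-15, file-1, file-16, file-10.
Chaining downward from file-9 reaches: file-13, file-11, file-5, file-12, file-15, file-1.
Strictly between file-4 and file-9 are those in both lists: file-11, file-5, file-12, file-15, file-1 — 5 elements.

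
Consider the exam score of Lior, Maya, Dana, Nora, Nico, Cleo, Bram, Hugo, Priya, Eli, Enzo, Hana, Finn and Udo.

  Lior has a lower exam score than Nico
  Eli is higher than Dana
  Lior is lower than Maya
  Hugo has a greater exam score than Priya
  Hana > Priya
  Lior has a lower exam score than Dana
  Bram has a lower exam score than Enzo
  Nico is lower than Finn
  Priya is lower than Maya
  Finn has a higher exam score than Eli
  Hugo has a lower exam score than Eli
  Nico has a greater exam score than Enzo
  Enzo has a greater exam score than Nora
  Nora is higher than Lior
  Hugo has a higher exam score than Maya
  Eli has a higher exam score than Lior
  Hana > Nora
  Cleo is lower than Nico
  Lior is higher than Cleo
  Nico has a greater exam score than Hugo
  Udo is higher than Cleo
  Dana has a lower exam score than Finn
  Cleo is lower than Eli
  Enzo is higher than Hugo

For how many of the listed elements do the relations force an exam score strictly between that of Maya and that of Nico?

The relations place Maya below Nico. An element lies strictly between them when it is forced above Maya and also forced below Nico.
Above Maya: {Hugo, Enzo, Eli, Finn}. Below Nico: {Priya, Cleo, Bram, Lior, Hugo, Nora, Enzo}.
Intersection: {Hugo, Enzo} — 2.

2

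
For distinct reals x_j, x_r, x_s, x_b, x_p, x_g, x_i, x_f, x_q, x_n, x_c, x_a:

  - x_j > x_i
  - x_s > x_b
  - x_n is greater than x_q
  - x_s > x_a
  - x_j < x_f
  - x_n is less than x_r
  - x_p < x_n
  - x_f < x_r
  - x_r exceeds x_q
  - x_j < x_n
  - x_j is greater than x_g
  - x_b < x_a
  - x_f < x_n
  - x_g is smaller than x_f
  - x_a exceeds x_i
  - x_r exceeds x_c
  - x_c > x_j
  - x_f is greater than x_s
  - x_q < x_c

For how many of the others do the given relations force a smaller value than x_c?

Directly below x_c: x_q, x_j.
One step further: x_i, x_g (4 so far).
No other element is forced below x_c by the given relations, so the count is 4.

4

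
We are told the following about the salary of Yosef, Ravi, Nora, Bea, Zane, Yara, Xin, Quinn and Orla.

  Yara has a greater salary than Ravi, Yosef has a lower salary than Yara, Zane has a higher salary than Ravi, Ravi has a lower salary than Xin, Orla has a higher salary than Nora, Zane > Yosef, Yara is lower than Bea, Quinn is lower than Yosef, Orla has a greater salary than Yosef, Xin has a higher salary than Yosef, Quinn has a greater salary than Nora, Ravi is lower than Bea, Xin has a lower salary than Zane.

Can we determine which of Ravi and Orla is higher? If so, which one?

Following every chain through Ravi: above Ravi we get Yara, Xin, Bea, Zane.
Orla is not reached, and no chain runs the other way from Orla to Ravi.
So the given relations leave the order of Ravi and Orla undetermined.

undetermined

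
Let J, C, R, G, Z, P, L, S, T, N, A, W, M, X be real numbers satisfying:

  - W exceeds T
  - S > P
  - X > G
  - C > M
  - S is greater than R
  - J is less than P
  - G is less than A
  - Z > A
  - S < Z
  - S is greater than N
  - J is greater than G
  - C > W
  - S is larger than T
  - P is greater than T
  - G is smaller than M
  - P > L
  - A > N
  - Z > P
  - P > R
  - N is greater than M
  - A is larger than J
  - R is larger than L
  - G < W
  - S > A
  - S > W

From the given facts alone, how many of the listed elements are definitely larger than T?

5

The elements the relations force above T are W, P, C, S, Z — no chain reaches any other.
That is 5.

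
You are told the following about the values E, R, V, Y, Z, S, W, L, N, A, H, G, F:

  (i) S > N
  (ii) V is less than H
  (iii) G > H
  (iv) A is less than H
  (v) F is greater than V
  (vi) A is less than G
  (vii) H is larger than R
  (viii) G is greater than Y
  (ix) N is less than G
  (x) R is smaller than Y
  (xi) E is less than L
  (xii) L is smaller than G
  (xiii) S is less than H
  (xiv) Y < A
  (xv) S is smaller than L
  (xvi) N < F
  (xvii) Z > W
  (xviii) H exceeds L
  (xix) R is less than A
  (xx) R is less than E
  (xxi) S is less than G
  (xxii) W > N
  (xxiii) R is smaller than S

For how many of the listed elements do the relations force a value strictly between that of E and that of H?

1

Chaining upward from E reaches: L, G.
Chaining downward from H reaches: V, R, N, S, Y, A, L.
Strictly between E and H are those in both lists: L — 1 element.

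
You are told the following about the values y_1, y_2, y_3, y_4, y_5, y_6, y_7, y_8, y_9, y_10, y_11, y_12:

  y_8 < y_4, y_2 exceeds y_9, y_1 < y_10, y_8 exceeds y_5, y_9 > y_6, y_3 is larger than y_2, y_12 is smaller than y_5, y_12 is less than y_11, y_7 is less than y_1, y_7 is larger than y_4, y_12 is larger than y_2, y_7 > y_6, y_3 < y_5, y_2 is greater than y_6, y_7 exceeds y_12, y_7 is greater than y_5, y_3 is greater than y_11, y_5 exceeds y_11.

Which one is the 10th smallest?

Piecing the relations together gives one ordering: y_6 < y_9 < y_2 < y_12 < y_11 < y_3 < y_5 < y_8 < y_4 < y_7 < y_1 < y_10.
Counting 10 from the smallest end gives y_7.

y_7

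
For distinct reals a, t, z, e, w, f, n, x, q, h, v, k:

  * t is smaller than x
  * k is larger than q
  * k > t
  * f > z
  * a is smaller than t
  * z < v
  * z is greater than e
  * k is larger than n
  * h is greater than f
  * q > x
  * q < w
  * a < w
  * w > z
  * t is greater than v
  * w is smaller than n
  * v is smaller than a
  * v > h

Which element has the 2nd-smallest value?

Piecing the relations together gives one ordering: e < z < f < h < v < a < t < x < q < w < n < k.
The 2nd smallest is z.

z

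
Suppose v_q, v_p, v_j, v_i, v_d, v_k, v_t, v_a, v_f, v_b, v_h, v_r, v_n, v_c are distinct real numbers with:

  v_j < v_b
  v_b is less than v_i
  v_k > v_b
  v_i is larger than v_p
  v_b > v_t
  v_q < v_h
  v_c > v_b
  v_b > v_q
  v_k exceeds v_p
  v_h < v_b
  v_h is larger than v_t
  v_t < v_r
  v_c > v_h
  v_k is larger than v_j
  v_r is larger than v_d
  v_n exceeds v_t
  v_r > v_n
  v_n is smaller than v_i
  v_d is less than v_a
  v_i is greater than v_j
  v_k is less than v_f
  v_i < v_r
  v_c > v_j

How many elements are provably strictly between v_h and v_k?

1

The relations place v_h below v_k. An element lies strictly between them when it is forced above v_h and also forced below v_k.
Above v_h: {v_b, v_i, v_c, v_f, v_r}. Below v_k: {v_q, v_t, v_j, v_p, v_b}.
Intersection: {v_b} — 1.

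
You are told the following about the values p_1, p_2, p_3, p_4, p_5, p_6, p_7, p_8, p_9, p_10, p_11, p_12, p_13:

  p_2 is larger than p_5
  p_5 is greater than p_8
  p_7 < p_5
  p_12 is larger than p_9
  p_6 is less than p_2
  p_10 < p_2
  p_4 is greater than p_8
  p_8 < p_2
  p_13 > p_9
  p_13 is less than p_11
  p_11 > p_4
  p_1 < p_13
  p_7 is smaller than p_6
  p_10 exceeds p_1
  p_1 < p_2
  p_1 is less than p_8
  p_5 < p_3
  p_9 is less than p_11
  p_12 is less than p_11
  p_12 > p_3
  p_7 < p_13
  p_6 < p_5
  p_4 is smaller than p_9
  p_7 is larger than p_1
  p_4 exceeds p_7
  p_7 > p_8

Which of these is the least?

p_1

Chaining upward from p_1: directly above it, p_8, p_7, p_10, p_13, p_2; then p_4, p_6, p_5, p_11; then p_9, p_3; then p_12.
That covers every other element, and nothing is given below p_1, so p_1 is the least.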